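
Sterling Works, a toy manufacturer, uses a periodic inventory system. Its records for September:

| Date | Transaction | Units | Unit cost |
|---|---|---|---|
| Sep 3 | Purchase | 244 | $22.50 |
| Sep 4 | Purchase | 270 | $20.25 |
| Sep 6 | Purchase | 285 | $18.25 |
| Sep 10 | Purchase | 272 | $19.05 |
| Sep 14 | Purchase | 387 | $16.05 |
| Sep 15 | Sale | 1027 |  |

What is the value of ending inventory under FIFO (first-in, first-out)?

Sep 15, 1027 sold [FIFO — oldest first]: 244 @ $22.50 + 270 @ $20.25 + 285 @ $18.25 + 228 @ $19.05 = $20,502.15
Ending inventory: 44 @ $19.05 + 387 @ $16.05 = $7,049.55

Ending inventory = $7,049.55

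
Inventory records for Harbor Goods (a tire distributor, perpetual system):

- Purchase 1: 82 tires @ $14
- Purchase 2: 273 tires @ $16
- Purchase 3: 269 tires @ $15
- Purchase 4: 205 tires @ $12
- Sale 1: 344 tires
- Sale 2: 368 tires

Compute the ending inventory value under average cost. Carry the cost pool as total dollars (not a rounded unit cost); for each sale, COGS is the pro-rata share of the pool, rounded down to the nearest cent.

After Purchase 1: 82 on hand, pool $1,148.00 (≈ $14.0000 each)
After Purchase 2: 355 on hand, pool $5,516.00 (≈ $15.5380 each)
After Purchase 3: 624 on hand, pool $9,551.00 (≈ $15.3061 each)
After Purchase 4: 829 on hand, pool $12,011.00 (≈ $14.4885 each)
Sale 1, sell 344: 344/829 × $12,011.00 → $4,984.05
Sale 2, sell 368: 368/485 × $7,026.95 → $5,331.78
Total COGS = $4,984.05 + $5,331.78 = $10,315.83
Ending inventory (cost pool remaining) = $1,695.17
Check: goods available $12,011.00 = COGS $10,315.83 + ending $1,695.17

Ending inventory = $1,695.17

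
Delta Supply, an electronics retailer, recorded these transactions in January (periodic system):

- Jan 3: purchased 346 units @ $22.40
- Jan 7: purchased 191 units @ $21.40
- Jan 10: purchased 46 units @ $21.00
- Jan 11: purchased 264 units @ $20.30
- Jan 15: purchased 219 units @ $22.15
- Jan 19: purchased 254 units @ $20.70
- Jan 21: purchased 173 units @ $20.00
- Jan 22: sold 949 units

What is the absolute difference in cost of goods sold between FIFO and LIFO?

FIFO COGS: 346 @ $22.40 + 191 @ $21.40 + 46 @ $21.00 + 264 @ $20.30 + 102 @ $22.15 = $20,422.30
LIFO COGS: 173 @ $20.00 + 254 @ $20.70 + 219 @ $22.15 + 264 @ $20.30 + 39 @ $21.00 = $19,746.85
Difference = |$20,422.30 − $19,746.85| = $675.45

$675.45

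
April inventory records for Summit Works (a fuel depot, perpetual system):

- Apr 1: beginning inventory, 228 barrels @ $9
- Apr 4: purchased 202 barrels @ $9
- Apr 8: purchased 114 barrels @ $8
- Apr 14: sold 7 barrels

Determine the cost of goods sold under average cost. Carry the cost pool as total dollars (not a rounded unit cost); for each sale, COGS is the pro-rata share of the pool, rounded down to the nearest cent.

COGS = $61.53

After Apr 1: 228 on hand, pool $2,052.00 (≈ $9.0000 each)
After Apr 4: 430 on hand, pool $3,870.00 (≈ $9.0000 each)
After Apr 8: 544 on hand, pool $4,782.00 (≈ $8.7904 each)
Apr 14, sell 7: 7/544 × $4,782.00 → $61.53
Ending inventory (cost pool remaining) = $4,720.47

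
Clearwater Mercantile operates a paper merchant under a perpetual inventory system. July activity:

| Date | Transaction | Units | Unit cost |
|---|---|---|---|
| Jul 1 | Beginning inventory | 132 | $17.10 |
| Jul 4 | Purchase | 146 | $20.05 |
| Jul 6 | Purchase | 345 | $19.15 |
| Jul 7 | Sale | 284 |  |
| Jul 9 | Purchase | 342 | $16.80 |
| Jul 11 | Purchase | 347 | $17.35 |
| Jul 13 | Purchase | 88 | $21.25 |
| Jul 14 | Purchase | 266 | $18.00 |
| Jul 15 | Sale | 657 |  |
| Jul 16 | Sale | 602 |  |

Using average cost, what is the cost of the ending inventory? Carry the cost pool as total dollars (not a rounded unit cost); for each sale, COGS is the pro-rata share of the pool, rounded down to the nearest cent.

Ending inventory = $2,210.82

After Jul 1: 132 on hand, pool $2,257.20 (≈ $17.1000 each)
After Jul 4: 278 on hand, pool $5,184.50 (≈ $18.6493 each)
After Jul 6: 623 on hand, pool $11,791.25 (≈ $18.9266 each)
Jul 7, sell 284: 284/623 × $11,791.25 → $5,375.14
After Jul 9: 681 on hand, pool $12,161.71 (≈ $17.8586 each)
After Jul 11: 1028 on hand, pool $18,182.16 (≈ $17.6869 each)
After Jul 13: 1116 on hand, pool $20,052.16 (≈ $17.9679 each)
After Jul 14: 1382 on hand, pool $24,840.16 (≈ $17.9741 each)
Jul 15, sell 657: 657/1382 × $24,840.16 → $11,808.96
Jul 16, sell 602: 602/725 × $13,031.20 → $10,820.38
Total COGS = $5,375.14 + $11,808.96 + $10,820.38 = $28,004.48
Ending inventory (cost pool remaining) = $2,210.82
Check: goods available $30,215.30 = COGS $28,004.48 + ending $2,210.82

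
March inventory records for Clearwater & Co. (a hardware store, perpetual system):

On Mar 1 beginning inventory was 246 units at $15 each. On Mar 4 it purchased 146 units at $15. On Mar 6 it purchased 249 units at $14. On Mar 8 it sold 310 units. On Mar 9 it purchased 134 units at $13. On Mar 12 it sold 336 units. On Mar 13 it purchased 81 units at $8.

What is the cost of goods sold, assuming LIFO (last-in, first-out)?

COGS = $9,173

Mar 8, 310 sold [LIFO — newest first]: 249 @ $14 + 61 @ $15 = $4,401
Mar 12, 336 sold [LIFO — newest first]: 134 @ $13 + 85 @ $15 + 117 @ $15 = $4,772
Total COGS = $4,401 + $4,772 = $9,173
Ending inventory: 129 @ $15 + 81 @ $8 = $2,583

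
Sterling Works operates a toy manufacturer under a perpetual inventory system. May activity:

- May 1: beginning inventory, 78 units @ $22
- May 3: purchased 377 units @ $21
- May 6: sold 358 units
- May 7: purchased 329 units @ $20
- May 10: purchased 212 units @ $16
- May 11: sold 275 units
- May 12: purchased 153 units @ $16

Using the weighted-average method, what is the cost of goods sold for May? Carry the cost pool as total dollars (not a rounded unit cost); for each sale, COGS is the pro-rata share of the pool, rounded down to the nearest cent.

COGS = $12,762.83

After May 1: 78 on hand, pool $1,716.00 (≈ $22.0000 each)
After May 3: 455 on hand, pool $9,633.00 (≈ $21.1714 each)
May 6, sell 358: 358/455 × $9,633.00 → $7,579.37
After May 7: 426 on hand, pool $8,633.63 (≈ $20.2667 each)
After May 10: 638 on hand, pool $12,025.63 (≈ $18.8489 each)
May 11, sell 275: 275/638 × $12,025.63 → $5,183.46
After May 12: 516 on hand, pool $9,290.17 (≈ $18.0042 each)
Total COGS = $7,579.37 + $5,183.46 = $12,762.83
Ending inventory (cost pool remaining) = $9,290.17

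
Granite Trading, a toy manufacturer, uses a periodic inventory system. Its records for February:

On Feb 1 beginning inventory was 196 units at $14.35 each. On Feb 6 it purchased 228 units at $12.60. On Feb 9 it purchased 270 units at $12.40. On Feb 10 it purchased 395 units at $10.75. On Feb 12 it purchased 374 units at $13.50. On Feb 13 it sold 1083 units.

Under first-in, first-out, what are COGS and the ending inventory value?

COGS = $13,215.15; ending inventory = $5,113.50

Feb 13, 1083 sold [FIFO — oldest first]: 196 @ $14.35 + 228 @ $12.60 + 270 @ $12.40 + 389 @ $10.75 = $13,215.15
Ending inventory: 6 @ $10.75 + 374 @ $13.50 = $5,113.50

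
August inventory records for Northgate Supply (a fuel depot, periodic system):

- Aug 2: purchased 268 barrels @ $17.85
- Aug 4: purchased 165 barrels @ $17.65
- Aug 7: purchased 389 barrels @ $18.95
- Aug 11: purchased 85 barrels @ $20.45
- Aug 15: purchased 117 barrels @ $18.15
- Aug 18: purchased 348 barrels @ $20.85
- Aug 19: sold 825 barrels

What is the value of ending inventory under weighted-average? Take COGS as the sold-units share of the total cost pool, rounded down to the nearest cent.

Ending inventory = $10,439.73

Aug 19, sell 825: 825/1372 × $26,185.20 → $15,745.47
Ending inventory (cost pool remaining) = $10,439.73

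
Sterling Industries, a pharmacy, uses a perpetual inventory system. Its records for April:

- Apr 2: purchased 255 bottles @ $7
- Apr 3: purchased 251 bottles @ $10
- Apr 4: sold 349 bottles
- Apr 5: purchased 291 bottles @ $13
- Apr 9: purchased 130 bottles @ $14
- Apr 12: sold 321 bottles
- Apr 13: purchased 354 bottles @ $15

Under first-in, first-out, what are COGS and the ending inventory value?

COGS = $6,427; ending inventory = $8,781

Apr 4, 349 sold [FIFO — oldest first]: 255 @ $7 + 94 @ $10 = $2,725
Apr 12, 321 sold [FIFO — oldest first]: 157 @ $10 + 164 @ $13 = $3,702
Total COGS = $2,725 + $3,702 = $6,427
Ending inventory: 127 @ $13 + 130 @ $14 + 354 @ $15 = $8,781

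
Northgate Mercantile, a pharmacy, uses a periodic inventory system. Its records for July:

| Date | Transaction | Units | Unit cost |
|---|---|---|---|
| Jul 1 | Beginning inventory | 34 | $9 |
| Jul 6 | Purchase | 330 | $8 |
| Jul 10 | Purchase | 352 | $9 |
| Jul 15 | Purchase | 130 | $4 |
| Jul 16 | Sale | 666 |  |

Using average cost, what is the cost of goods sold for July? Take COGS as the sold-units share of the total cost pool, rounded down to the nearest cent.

Jul 16, sell 666: 666/846 × $6,634.00 → $5,222.51
Ending inventory (cost pool remaining) = $1,411.49

COGS = $5,222.51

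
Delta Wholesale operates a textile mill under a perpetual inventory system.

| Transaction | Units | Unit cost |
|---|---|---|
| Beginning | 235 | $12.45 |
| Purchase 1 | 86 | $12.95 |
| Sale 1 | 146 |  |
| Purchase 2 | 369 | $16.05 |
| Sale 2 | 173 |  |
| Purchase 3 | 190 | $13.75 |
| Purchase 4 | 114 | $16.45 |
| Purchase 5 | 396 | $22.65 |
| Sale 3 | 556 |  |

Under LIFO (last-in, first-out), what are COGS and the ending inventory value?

COGS = $16,114.55; ending inventory = $7,304.55

Sale 1 (146) [LIFO — newest first]: 86 @ $12.95 + 60 @ $12.45 = $1,860.70
Sale 2 (173) [LIFO — newest first]: 173 @ $16.05 = $2,776.65
Sale 3 (556) [LIFO — newest first]: 396 @ $22.65 + 114 @ $16.45 + 46 @ $13.75 = $11,477.20
Total COGS = $1,860.70 + $2,776.65 + $11,477.20 = $16,114.55
Ending inventory: 175 @ $12.45 + 196 @ $16.05 + 144 @ $13.75 = $7,304.55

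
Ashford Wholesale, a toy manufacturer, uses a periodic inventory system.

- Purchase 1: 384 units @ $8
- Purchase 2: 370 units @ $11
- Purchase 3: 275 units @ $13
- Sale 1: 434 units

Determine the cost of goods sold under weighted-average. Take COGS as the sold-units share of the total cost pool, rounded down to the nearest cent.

COGS = $4,520.09

Sale 1, sell 434: 434/1029 × $10,717.00 → $4,520.09
Ending inventory (cost pool remaining) = $6,196.91
Check: goods available $10,717.00 = COGS $4,520.09 + ending $6,196.91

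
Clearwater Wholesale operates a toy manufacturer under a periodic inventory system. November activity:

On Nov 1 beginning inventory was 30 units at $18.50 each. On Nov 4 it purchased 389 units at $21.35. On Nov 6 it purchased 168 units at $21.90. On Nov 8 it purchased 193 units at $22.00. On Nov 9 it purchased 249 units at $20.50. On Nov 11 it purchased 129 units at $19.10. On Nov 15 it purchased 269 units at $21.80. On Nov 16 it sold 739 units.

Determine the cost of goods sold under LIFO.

Nov 16, 739 sold [LIFO — newest first]: 269 @ $21.80 + 129 @ $19.10 + 249 @ $20.50 + 92 @ $22.00 = $15,456.60
Ending inventory: 30 @ $18.50 + 389 @ $21.35 + 168 @ $21.90 + 101 @ $22.00 = $14,761.35
Check: goods available $30,217.95 = COGS $15,456.60 + ending $14,761.35

COGS = $15,456.60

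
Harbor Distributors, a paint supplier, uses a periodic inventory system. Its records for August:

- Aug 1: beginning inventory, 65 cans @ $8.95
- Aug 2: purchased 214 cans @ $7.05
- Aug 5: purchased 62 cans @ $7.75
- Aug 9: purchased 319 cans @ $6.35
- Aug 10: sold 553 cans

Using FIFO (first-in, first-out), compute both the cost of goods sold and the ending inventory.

Aug 10, 553 sold [FIFO — oldest first]: 65 @ $8.95 + 214 @ $7.05 + 62 @ $7.75 + 212 @ $6.35 = $3,917.15
Ending inventory: 107 @ $6.35 = $679.45

COGS = $3,917.15; ending inventory = $679.45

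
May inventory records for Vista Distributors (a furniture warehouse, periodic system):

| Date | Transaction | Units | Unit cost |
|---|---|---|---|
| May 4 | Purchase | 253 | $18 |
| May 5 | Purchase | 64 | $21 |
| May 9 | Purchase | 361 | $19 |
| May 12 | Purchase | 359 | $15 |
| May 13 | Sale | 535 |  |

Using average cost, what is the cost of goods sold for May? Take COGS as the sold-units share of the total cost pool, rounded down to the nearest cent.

COGS = $9,359.66

May 13, sell 535: 535/1037 × $18,142.00 → $9,359.66
Ending inventory (cost pool remaining) = $8,782.34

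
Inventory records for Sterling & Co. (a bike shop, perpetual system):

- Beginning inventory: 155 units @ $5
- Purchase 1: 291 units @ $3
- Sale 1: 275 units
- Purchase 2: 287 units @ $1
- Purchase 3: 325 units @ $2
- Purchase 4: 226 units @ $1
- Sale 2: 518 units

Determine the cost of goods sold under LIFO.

Sale 1 (275) [LIFO — newest first]: 275 @ $3 = $825
Sale 2 (518) [LIFO — newest first]: 226 @ $1 + 292 @ $2 = $810
Total COGS = $825 + $810 = $1,635
Ending inventory: 155 @ $5 + 16 @ $3 + 287 @ $1 + 33 @ $2 = $1,176
Check: goods available $2,811 = COGS $1,635 + ending $1,176

COGS = $1,635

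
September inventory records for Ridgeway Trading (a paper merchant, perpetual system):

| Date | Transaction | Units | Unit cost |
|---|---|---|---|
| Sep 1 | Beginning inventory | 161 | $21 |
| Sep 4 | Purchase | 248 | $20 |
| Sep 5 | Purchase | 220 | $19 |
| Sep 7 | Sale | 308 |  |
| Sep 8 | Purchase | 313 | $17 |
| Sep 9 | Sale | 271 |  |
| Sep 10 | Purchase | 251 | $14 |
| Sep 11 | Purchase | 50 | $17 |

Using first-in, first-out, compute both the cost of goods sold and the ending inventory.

COGS = $11,571; ending inventory = $10,635

Sep 7, 308 sold [FIFO — oldest first]: 161 @ $21 + 147 @ $20 = $6,321
Sep 9, 271 sold [FIFO — oldest first]: 101 @ $20 + 170 @ $19 = $5,250
Total COGS = $6,321 + $5,250 = $11,571
Ending inventory: 50 @ $19 + 313 @ $17 + 251 @ $14 + 50 @ $17 = $10,635
Check: goods available $22,206 = COGS $11,571 + ending $10,635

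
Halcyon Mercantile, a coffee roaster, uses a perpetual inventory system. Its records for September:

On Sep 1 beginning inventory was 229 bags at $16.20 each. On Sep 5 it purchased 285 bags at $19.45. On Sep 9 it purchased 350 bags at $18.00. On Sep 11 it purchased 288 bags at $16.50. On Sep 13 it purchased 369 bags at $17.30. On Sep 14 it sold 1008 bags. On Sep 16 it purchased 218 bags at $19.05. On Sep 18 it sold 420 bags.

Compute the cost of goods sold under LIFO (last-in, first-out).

COGS = $25,536.95

Sep 14, 1008 sold [LIFO — newest first]: 369 @ $17.30 + 288 @ $16.50 + 350 @ $18.00 + 1 @ $19.45 = $17,455.15
Sep 18, 420 sold [LIFO — newest first]: 218 @ $19.05 + 202 @ $19.45 = $8,081.80
Total COGS = $17,455.15 + $8,081.80 = $25,536.95
Ending inventory: 229 @ $16.20 + 82 @ $19.45 = $5,304.70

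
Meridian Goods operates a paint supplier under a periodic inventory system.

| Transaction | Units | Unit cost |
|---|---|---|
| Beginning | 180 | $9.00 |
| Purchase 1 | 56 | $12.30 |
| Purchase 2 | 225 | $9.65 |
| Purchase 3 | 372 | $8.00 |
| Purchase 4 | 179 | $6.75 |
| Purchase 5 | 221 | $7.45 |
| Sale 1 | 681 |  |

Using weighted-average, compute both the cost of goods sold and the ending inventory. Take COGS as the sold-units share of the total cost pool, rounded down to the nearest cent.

COGS = $5,694.74; ending inventory = $4,616.01

Sale 1, sell 681: 681/1233 × $10,310.75 → $5,694.74
Ending inventory (cost pool remaining) = $4,616.01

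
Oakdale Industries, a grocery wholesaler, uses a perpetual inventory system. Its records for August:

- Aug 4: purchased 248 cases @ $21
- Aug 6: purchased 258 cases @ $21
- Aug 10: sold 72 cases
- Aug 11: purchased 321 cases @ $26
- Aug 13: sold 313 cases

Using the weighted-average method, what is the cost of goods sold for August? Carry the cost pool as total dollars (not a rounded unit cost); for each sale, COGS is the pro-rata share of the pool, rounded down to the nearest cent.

After Aug 4: 248 on hand, pool $5,208.00 (≈ $21.0000 each)
After Aug 6: 506 on hand, pool $10,626.00 (≈ $21.0000 each)
Aug 10, sell 72: 72/506 × $10,626.00 → $1,512.00
After Aug 11: 755 on hand, pool $17,460.00 (≈ $23.1258 each)
Aug 13, sell 313: 313/755 × $17,460.00 → $7,238.38
Total COGS = $1,512.00 + $7,238.38 = $8,750.38
Ending inventory (cost pool remaining) = $10,221.62

COGS = $8,750.38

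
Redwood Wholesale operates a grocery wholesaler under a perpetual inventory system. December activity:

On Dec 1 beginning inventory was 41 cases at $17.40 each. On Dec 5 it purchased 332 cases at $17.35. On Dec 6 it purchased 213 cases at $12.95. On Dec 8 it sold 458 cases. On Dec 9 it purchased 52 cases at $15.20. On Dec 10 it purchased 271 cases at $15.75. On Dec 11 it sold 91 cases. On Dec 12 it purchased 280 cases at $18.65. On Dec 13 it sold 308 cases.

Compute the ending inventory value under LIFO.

Dec 8, 458 sold [LIFO — newest first]: 213 @ $12.95 + 245 @ $17.35 = $7,009.10
Dec 11, 91 sold [LIFO — newest first]: 91 @ $15.75 = $1,433.25
Dec 13, 308 sold [LIFO — newest first]: 280 @ $18.65 + 28 @ $15.75 = $5,663.00
Total COGS = $7,009.10 + $1,433.25 + $5,663.00 = $14,105.35
Ending inventory: 41 @ $17.40 + 87 @ $17.35 + 52 @ $15.20 + 152 @ $15.75 = $5,407.25
Check: goods available $19,512.60 = COGS $14,105.35 + ending $5,407.25

Ending inventory = $5,407.25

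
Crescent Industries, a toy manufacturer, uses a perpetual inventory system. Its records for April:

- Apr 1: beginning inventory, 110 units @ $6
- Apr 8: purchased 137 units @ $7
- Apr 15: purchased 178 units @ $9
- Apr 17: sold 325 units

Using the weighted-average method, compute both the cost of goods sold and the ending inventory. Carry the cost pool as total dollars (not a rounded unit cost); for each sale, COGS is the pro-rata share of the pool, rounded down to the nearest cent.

COGS = $2,463.11; ending inventory = $757.89

After Apr 1: 110 on hand, pool $660.00 (≈ $6.0000 each)
After Apr 8: 247 on hand, pool $1,619.00 (≈ $6.5547 each)
After Apr 15: 425 on hand, pool $3,221.00 (≈ $7.5788 each)
Apr 17, sell 325: 325/425 × $3,221.00 → $2,463.11
Ending inventory (cost pool remaining) = $757.89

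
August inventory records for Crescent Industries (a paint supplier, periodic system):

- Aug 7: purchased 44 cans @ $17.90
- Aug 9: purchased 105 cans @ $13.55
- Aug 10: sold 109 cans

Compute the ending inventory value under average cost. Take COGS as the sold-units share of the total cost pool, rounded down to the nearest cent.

Ending inventory = $593.39

Aug 10, sell 109: 109/149 × $2,210.35 → $1,616.96
Ending inventory (cost pool remaining) = $593.39
Check: goods available $2,210.35 = COGS $1,616.96 + ending $593.39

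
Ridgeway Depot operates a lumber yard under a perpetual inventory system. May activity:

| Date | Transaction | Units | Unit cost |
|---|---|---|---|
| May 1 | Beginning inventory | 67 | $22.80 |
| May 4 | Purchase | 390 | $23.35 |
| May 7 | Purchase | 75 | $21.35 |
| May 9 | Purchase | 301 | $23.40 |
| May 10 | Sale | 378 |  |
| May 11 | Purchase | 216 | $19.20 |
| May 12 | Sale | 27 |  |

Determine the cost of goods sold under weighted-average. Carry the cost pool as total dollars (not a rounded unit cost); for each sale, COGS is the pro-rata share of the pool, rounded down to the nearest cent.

After May 1: 67 on hand, pool $1,527.60 (≈ $22.8000 each)
After May 4: 457 on hand, pool $10,634.10 (≈ $23.2694 each)
After May 7: 532 on hand, pool $12,235.35 (≈ $22.9988 each)
After May 9: 833 on hand, pool $19,278.75 (≈ $23.1438 each)
May 10, sell 378: 378/833 × $19,278.75 → $8,748.34
After May 11: 671 on hand, pool $14,677.61 (≈ $21.8742 each)
May 12, sell 27: 27/671 × $14,677.61 → $590.60
Total COGS = $8,748.34 + $590.60 = $9,338.94
Ending inventory (cost pool remaining) = $14,087.01

COGS = $9,338.94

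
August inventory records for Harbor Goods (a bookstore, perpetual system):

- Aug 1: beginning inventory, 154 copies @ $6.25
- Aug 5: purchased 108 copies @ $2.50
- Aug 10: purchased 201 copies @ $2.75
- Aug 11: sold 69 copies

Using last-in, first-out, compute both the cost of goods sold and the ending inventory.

Aug 11, 69 sold [LIFO — newest first]: 69 @ $2.75 = $189.75
Ending inventory: 154 @ $6.25 + 108 @ $2.50 + 132 @ $2.75 = $1,595.50

COGS = $189.75; ending inventory = $1,595.50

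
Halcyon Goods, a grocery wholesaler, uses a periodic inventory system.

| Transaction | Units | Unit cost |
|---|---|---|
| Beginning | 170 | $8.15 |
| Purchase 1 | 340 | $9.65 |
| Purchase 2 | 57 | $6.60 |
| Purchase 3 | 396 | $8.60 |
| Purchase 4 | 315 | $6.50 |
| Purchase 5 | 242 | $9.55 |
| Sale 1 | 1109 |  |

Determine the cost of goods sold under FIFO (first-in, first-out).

Sale 1 (1109) [FIFO — oldest first]: 170 @ $8.15 + 340 @ $9.65 + 57 @ $6.60 + 396 @ $8.60 + 146 @ $6.50 = $9,397.30
Ending inventory: 169 @ $6.50 + 242 @ $9.55 = $3,409.60
Check: goods available $12,806.90 = COGS $9,397.30 + ending $3,409.60

COGS = $9,397.30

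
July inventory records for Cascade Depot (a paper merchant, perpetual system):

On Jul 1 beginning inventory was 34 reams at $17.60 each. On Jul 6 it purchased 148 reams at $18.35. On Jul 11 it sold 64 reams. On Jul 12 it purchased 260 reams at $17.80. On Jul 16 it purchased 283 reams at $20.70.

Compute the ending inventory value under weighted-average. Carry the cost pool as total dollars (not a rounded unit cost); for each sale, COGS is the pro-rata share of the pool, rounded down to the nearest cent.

After Jul 1: 34 on hand, pool $598.40 (≈ $17.6000 each)
After Jul 6: 182 on hand, pool $3,314.20 (≈ $18.2099 each)
Jul 11, sell 64: 64/182 × $3,314.20 → $1,165.43
After Jul 12: 378 on hand, pool $6,776.77 (≈ $17.9280 each)
After Jul 16: 661 on hand, pool $12,634.87 (≈ $19.1148 each)
Ending inventory (cost pool remaining) = $12,634.87
Check: goods available $13,800.30 = COGS $1,165.43 + ending $12,634.87

Ending inventory = $12,634.87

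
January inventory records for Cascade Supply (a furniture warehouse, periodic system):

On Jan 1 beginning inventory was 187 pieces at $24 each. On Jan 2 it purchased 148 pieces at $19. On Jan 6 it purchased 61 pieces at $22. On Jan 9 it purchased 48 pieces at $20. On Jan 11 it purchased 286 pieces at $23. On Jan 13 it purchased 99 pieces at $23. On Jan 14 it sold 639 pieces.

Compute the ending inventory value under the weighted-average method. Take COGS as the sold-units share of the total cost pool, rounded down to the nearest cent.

Ending inventory = $4,230.20

Jan 14, sell 639: 639/829 × $18,457.00 → $14,226.80
Ending inventory (cost pool remaining) = $4,230.20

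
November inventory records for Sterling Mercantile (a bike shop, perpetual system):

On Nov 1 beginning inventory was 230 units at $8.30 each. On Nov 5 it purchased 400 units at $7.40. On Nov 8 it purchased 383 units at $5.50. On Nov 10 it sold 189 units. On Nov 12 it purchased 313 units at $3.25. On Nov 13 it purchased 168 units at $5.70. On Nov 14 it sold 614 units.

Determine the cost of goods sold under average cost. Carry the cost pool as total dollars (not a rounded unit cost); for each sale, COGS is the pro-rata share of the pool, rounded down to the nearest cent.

COGS = $4,900.24

After Nov 1: 230 on hand, pool $1,909.00 (≈ $8.3000 each)
After Nov 5: 630 on hand, pool $4,869.00 (≈ $7.7286 each)
After Nov 8: 1013 on hand, pool $6,975.50 (≈ $6.8860 each)
Nov 10, sell 189: 189/1013 × $6,975.50 → $1,301.45
After Nov 12: 1137 on hand, pool $6,691.30 (≈ $5.8850 each)
After Nov 13: 1305 on hand, pool $7,648.90 (≈ $5.8612 each)
Nov 14, sell 614: 614/1305 × $7,648.90 → $3,598.79
Total COGS = $1,301.45 + $3,598.79 = $4,900.24
Ending inventory (cost pool remaining) = $4,050.11
Check: goods available $8,950.35 = COGS $4,900.24 + ending $4,050.11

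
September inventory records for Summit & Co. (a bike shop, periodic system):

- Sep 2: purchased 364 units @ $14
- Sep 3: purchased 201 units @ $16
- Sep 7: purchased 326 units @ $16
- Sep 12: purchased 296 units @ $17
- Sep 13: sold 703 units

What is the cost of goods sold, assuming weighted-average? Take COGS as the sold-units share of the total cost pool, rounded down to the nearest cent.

Sep 13, sell 703: 703/1187 × $18,560.00 → $10,992.14
Ending inventory (cost pool remaining) = $7,567.86

COGS = $10,992.14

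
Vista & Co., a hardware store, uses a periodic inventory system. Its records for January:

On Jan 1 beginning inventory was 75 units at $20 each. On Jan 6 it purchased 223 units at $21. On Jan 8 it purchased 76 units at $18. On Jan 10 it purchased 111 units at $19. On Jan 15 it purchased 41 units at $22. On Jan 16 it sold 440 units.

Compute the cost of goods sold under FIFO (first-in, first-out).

COGS = $8,805

Jan 16, 440 sold [FIFO — oldest first]: 75 @ $20 + 223 @ $21 + 76 @ $18 + 66 @ $19 = $8,805
Ending inventory: 45 @ $19 + 41 @ $22 = $1,757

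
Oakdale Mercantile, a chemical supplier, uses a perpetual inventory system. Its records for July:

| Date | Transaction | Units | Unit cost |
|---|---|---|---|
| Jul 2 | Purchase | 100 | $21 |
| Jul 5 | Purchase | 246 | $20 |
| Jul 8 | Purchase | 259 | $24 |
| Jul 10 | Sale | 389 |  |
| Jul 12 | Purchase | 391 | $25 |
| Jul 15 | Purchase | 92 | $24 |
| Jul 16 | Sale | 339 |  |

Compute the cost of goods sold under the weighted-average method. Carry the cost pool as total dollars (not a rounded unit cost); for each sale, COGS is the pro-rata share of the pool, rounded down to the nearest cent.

After Jul 2: 100 on hand, pool $2,100.00 (≈ $21.0000 each)
After Jul 5: 346 on hand, pool $7,020.00 (≈ $20.2890 each)
After Jul 8: 605 on hand, pool $13,236.00 (≈ $21.8777 each)
Jul 10, sell 389: 389/605 × $13,236.00 → $8,510.41
After Jul 12: 607 on hand, pool $14,500.59 (≈ $23.8889 each)
After Jul 15: 699 on hand, pool $16,708.59 (≈ $23.9036 each)
Jul 16, sell 339: 339/699 × $16,708.59 → $8,103.30
Total COGS = $8,510.41 + $8,103.30 = $16,613.71
Ending inventory (cost pool remaining) = $8,605.29

COGS = $16,613.71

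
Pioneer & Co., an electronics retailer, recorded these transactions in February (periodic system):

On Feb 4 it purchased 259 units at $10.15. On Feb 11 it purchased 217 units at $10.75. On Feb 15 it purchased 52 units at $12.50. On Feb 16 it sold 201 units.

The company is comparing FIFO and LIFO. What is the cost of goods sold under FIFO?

COGS = $2,040.15

FIFO COGS: 201 @ $10.15 = $2,040.15
LIFO COGS: 52 @ $12.50 + 149 @ $10.75 = $2,251.75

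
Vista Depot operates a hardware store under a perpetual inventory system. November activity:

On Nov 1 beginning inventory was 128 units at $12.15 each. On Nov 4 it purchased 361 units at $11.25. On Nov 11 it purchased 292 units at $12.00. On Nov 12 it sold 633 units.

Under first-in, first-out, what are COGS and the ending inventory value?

Nov 12, 633 sold [FIFO — oldest first]: 128 @ $12.15 + 361 @ $11.25 + 144 @ $12.00 = $7,344.45
Ending inventory: 148 @ $12.00 = $1,776.00
Check: goods available $9,120.45 = COGS $7,344.45 + ending $1,776.00

COGS = $7,344.45; ending inventory = $1,776.00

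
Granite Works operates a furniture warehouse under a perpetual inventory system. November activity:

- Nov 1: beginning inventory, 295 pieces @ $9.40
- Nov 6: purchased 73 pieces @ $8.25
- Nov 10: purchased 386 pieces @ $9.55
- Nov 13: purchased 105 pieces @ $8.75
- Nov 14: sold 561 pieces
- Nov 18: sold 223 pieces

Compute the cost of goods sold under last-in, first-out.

COGS = $7,275.30

Nov 14, 561 sold [LIFO — newest first]: 105 @ $8.75 + 386 @ $9.55 + 70 @ $8.25 = $5,182.55
Nov 18, 223 sold [LIFO — newest first]: 3 @ $8.25 + 220 @ $9.40 = $2,092.75
Total COGS = $5,182.55 + $2,092.75 = $7,275.30
Ending inventory: 75 @ $9.40 = $705.00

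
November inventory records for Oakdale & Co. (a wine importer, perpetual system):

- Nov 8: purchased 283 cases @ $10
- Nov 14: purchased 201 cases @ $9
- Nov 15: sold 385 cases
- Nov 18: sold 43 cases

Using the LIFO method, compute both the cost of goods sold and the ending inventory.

Nov 15, 385 sold [LIFO — newest first]: 201 @ $9 + 184 @ $10 = $3,649
Nov 18, 43 sold [LIFO — newest first]: 43 @ $10 = $430
Total COGS = $3,649 + $430 = $4,079
Ending inventory: 56 @ $10 = $560

COGS = $4,079; ending inventory = $560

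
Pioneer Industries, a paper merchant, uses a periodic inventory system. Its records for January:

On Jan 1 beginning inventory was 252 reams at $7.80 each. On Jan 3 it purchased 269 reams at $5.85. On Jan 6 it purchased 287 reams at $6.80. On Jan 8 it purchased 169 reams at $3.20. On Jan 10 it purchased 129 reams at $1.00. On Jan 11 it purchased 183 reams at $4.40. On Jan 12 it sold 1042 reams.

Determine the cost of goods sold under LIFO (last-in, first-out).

Jan 12, 1042 sold [LIFO — newest first]: 183 @ $4.40 + 129 @ $1.00 + 169 @ $3.20 + 287 @ $6.80 + 269 @ $5.85 + 5 @ $7.80 = $5,039.25
Ending inventory: 247 @ $7.80 = $1,926.60

COGS = $5,039.25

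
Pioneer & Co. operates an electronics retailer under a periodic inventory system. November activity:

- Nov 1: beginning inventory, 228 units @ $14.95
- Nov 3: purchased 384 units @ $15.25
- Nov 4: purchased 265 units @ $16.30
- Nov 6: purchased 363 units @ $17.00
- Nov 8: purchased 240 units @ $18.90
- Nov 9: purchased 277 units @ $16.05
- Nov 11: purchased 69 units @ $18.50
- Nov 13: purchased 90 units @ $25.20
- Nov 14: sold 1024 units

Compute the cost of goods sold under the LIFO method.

Nov 14, 1024 sold [LIFO — newest first]: 90 @ $25.20 + 69 @ $18.50 + 277 @ $16.05 + 240 @ $18.90 + 348 @ $17.00 = $18,442.35
Ending inventory: 228 @ $14.95 + 384 @ $15.25 + 265 @ $16.30 + 15 @ $17.00 = $13,839.10

COGS = $18,442.35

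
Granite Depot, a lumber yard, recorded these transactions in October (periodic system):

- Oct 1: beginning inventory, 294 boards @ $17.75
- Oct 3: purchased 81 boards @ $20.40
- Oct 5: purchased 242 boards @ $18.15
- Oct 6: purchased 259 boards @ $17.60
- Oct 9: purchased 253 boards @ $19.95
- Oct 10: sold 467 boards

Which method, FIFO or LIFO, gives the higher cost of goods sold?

FIFO COGS: 294 @ $17.75 + 81 @ $20.40 + 92 @ $18.15 = $8,540.70
LIFO COGS: 253 @ $19.95 + 214 @ $17.60 = $8,813.75

LIFO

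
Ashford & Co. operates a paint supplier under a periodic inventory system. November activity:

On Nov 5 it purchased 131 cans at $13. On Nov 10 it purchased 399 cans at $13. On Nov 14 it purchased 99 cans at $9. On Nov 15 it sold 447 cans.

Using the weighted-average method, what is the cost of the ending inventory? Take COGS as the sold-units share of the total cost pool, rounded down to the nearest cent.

Nov 15, sell 447: 447/629 × $7,781.00 → $5,529.58
Ending inventory (cost pool remaining) = $2,251.42
Check: goods available $7,781.00 = COGS $5,529.58 + ending $2,251.42

Ending inventory = $2,251.42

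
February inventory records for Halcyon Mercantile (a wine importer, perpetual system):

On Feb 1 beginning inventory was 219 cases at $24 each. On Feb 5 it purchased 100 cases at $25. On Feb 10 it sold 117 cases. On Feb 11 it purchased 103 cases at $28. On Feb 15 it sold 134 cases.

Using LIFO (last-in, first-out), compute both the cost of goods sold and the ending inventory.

Feb 10, 117 sold [LIFO — newest first]: 100 @ $25 + 17 @ $24 = $2,908
Feb 15, 134 sold [LIFO — newest first]: 103 @ $28 + 31 @ $24 = $3,628
Total COGS = $2,908 + $3,628 = $6,536
Ending inventory: 171 @ $24 = $4,104

COGS = $6,536; ending inventory = $4,104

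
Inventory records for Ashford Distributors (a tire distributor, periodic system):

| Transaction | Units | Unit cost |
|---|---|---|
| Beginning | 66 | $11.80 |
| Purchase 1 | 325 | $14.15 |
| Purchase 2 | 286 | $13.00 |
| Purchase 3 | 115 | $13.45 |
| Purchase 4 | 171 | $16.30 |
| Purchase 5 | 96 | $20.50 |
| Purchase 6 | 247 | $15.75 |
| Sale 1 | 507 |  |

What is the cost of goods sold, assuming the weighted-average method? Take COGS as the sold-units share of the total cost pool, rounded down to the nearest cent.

COGS = $7,487.70

Sale 1, sell 507: 507/1306 × $19,287.85 → $7,487.70
Ending inventory (cost pool remaining) = $11,800.15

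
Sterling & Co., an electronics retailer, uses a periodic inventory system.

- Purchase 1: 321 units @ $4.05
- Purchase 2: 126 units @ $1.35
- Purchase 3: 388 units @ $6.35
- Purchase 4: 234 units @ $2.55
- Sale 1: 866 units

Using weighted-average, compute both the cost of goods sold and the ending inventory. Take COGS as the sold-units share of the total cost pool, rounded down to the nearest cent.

Sale 1, sell 866: 866/1069 × $4,530.65 → $3,670.29
Ending inventory (cost pool remaining) = $860.36

COGS = $3,670.29; ending inventory = $860.36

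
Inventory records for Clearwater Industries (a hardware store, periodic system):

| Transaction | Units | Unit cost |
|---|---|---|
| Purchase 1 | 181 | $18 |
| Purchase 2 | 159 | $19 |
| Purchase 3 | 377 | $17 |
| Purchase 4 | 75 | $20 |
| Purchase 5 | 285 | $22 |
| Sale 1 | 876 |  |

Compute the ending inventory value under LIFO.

Ending inventory = $3,638

Sale 1 (876) [LIFO — newest first]: 285 @ $22 + 75 @ $20 + 377 @ $17 + 139 @ $19 = $16,820
Ending inventory: 181 @ $18 + 20 @ $19 = $3,638
Check: goods available $20,458 = COGS $16,820 + ending $3,638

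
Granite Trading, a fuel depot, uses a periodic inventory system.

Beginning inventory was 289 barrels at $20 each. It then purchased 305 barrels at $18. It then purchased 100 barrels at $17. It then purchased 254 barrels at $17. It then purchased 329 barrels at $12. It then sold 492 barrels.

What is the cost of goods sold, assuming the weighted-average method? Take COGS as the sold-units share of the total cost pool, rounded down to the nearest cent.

COGS = $8,181.76

Sale 1, sell 492: 492/1277 × $21,236.00 → $8,181.76
Ending inventory (cost pool remaining) = $13,054.24
Check: goods available $21,236.00 = COGS $8,181.76 + ending $13,054.24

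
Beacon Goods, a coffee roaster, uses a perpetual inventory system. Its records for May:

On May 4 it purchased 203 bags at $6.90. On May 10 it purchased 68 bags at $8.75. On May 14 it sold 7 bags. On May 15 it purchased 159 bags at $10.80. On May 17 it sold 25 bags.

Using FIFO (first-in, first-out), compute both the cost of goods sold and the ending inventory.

COGS = $220.80; ending inventory = $3,492.10

May 14, 7 sold [FIFO — oldest first]: 7 @ $6.90 = $48.30
May 17, 25 sold [FIFO — oldest first]: 25 @ $6.90 = $172.50
Total COGS = $48.30 + $172.50 = $220.80
Ending inventory: 171 @ $6.90 + 68 @ $8.75 + 159 @ $10.80 = $3,492.10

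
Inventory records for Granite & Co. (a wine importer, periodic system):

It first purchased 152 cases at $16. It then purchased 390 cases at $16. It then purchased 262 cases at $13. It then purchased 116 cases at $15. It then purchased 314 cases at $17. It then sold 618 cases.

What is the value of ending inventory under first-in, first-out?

Ending inventory = $9,496

Sale 1 (618) [FIFO — oldest first]: 152 @ $16 + 390 @ $16 + 76 @ $13 = $9,660
Ending inventory: 186 @ $13 + 116 @ $15 + 314 @ $17 = $9,496
Check: goods available $19,156 = COGS $9,660 + ending $9,496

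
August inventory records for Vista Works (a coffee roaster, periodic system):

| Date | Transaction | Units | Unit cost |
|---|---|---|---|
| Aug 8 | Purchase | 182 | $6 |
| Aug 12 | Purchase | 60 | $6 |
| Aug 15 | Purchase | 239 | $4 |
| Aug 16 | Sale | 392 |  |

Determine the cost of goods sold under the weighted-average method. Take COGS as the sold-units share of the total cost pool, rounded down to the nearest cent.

COGS = $1,962.44

Aug 16, sell 392: 392/481 × $2,408.00 → $1,962.44
Ending inventory (cost pool remaining) = $445.56
Check: goods available $2,408.00 = COGS $1,962.44 + ending $445.56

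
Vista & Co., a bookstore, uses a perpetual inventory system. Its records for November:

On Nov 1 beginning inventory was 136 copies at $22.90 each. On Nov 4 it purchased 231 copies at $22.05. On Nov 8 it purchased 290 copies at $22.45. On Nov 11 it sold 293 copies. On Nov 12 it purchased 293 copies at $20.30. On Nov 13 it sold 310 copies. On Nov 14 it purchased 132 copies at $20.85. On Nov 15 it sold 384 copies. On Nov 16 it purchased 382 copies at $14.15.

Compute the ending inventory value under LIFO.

Nov 11, 293 sold [LIFO — newest first]: 290 @ $22.45 + 3 @ $22.05 = $6,576.65
Nov 13, 310 sold [LIFO — newest first]: 293 @ $20.30 + 17 @ $22.05 = $6,322.75
Nov 15, 384 sold [LIFO — newest first]: 132 @ $20.85 + 211 @ $22.05 + 41 @ $22.90 = $8,343.65
Total COGS = $6,576.65 + $6,322.75 + $8,343.65 = $21,243.05
Ending inventory: 95 @ $22.90 + 382 @ $14.15 = $7,580.80

Ending inventory = $7,580.80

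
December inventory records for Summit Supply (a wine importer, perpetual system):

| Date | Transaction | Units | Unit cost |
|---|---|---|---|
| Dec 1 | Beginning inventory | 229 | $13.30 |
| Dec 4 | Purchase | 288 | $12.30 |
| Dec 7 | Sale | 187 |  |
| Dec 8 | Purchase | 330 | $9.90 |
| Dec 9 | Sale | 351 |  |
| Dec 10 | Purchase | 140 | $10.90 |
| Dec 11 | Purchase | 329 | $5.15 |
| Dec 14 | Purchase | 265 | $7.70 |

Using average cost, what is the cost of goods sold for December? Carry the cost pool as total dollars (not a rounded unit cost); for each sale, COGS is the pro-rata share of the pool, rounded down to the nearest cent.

After Dec 1: 229 on hand, pool $3,045.70 (≈ $13.3000 each)
After Dec 4: 517 on hand, pool $6,588.10 (≈ $12.7429 each)
Dec 7, sell 187: 187/517 × $6,588.10 → $2,382.92
After Dec 8: 660 on hand, pool $7,472.18 (≈ $11.3215 each)
Dec 9, sell 351: 351/660 × $7,472.18 → $3,973.84
After Dec 10: 449 on hand, pool $5,024.34 (≈ $11.1901 each)
After Dec 11: 778 on hand, pool $6,718.69 (≈ $8.6358 each)
After Dec 14: 1043 on hand, pool $8,759.19 (≈ $8.3981 each)
Total COGS = $2,382.92 + $3,973.84 = $6,356.76
Ending inventory (cost pool remaining) = $8,759.19
Check: goods available $15,115.95 = COGS $6,356.76 + ending $8,759.19

COGS = $6,356.76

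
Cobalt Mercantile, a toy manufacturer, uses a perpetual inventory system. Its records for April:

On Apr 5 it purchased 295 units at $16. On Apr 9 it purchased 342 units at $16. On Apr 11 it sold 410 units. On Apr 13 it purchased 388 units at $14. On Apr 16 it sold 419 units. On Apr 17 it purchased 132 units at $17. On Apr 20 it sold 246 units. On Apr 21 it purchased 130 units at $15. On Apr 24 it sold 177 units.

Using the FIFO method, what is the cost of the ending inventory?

Ending inventory = $525

Apr 11, 410 sold [FIFO — oldest first]: 295 @ $16 + 115 @ $16 = $6,560
Apr 16, 419 sold [FIFO — oldest first]: 227 @ $16 + 192 @ $14 = $6,320
Apr 20, 246 sold [FIFO — oldest first]: 196 @ $14 + 50 @ $17 = $3,594
Apr 24, 177 sold [FIFO — oldest first]: 82 @ $17 + 95 @ $15 = $2,819
Total COGS = $6,560 + $6,320 + $3,594 + $2,819 = $19,293
Ending inventory: 35 @ $15 = $525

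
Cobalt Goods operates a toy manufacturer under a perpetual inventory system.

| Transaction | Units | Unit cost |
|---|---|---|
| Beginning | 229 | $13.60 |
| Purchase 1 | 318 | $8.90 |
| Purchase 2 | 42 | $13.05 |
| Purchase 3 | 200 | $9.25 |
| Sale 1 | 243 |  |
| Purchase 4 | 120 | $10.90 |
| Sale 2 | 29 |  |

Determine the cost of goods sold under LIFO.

COGS = $2,723.10

Sale 1 (243) [LIFO — newest first]: 200 @ $9.25 + 42 @ $13.05 + 1 @ $8.90 = $2,407.00
Sale 2 (29) [LIFO — newest first]: 29 @ $10.90 = $316.10
Total COGS = $2,407.00 + $316.10 = $2,723.10
Ending inventory: 229 @ $13.60 + 317 @ $8.90 + 91 @ $10.90 = $6,927.60
Check: goods available $9,650.70 = COGS $2,723.10 + ending $6,927.60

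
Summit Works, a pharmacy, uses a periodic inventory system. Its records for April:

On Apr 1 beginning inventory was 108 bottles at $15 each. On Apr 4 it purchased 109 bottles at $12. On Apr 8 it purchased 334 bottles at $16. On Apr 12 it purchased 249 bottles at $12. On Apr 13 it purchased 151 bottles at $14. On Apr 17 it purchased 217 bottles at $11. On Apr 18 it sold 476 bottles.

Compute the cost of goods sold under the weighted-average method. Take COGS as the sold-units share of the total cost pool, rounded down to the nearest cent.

Apr 18, sell 476: 476/1168 × $15,761.00 → $6,423.14
Ending inventory (cost pool remaining) = $9,337.86
Check: goods available $15,761.00 = COGS $6,423.14 + ending $9,337.86

COGS = $6,423.14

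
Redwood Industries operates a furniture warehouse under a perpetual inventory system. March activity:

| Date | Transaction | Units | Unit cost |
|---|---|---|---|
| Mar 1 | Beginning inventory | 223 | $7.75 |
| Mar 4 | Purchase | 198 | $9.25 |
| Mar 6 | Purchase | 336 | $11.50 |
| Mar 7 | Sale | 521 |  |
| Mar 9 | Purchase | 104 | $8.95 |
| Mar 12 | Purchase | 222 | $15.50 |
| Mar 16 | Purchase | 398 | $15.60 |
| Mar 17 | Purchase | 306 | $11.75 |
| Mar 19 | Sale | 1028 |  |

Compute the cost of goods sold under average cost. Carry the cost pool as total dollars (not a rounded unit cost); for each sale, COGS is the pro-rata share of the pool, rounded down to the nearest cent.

COGS = $18,499.73

After Mar 1: 223 on hand, pool $1,728.25 (≈ $7.7500 each)
After Mar 4: 421 on hand, pool $3,559.75 (≈ $8.4555 each)
After Mar 6: 757 on hand, pool $7,423.75 (≈ $9.8068 each)
Mar 7, sell 521: 521/757 × $7,423.75 → $5,109.34
After Mar 9: 340 on hand, pool $3,245.21 (≈ $9.5447 each)
After Mar 12: 562 on hand, pool $6,686.21 (≈ $11.8972 each)
After Mar 16: 960 on hand, pool $12,895.01 (≈ $13.4323 each)
After Mar 17: 1266 on hand, pool $16,490.51 (≈ $13.0257 each)
Mar 19, sell 1028: 1028/1266 × $16,490.51 → $13,390.39
Total COGS = $5,109.34 + $13,390.39 = $18,499.73
Ending inventory (cost pool remaining) = $3,100.12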